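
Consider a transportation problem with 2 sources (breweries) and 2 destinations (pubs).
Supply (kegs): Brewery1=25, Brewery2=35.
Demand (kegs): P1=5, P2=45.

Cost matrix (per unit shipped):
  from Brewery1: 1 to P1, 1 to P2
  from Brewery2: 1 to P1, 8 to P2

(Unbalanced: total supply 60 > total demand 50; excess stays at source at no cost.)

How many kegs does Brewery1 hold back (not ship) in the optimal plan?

An optimal plan:
  Brewery1→P2: 25 kegs
  Brewery2→P1: 5 kegs
  Brewery2→P2: 20 kegs
Total cost = 190.
Brewery1 ships 25 of its 25, leaving 0.

0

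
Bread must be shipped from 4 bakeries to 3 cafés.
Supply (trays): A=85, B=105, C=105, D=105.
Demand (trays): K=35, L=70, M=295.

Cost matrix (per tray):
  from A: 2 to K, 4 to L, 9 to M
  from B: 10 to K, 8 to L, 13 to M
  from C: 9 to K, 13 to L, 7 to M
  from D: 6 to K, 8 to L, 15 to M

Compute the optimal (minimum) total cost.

3635

A cheapest plan:
  A to M: 85 × 9 = 765
  B to M: 105 × 13 = 1365
  C to M: 105 × 7 = 735
  D to K: 35 × 6 = 210
  D to L: 70 × 8 = 560
Total = 765 + 1365 + 735 + 210 + 560 = 3635.
(Supply check: A ships 85; B ships 105; C ships 105; D ships 105.)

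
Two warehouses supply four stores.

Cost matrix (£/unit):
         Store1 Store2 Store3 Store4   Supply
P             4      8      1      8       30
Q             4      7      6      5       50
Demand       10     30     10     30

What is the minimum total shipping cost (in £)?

Optimal allocation:
  P to Store1: 10 × £4 = £40
  P to Store2: 10 × £8 = £80
  P to Store3: 10 × £1 = £10
  Q to Store2: 20 × £7 = £140
  Q to Store4: 30 × £5 = £150
Total = 40 + 80 + 10 + 140 + 150 = £420.

420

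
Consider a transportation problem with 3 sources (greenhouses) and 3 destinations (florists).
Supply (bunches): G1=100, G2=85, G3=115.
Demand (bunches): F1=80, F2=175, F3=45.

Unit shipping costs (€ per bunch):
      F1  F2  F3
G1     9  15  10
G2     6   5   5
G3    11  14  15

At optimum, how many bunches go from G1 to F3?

Optimal shipments:
  G1 to F1: 55 bunches
  G1 to F3: 45 bunches
  G2 to F2: 85 bunches
  G3 to F1: 25 bunches
  G3 to F2: 90 bunches
Total cost = €2905.
So G1→F3 carries 45 bunches.

45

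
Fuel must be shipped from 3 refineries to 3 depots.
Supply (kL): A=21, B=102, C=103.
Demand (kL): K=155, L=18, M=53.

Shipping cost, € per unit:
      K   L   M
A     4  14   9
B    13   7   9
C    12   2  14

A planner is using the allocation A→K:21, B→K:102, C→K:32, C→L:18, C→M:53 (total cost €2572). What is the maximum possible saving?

318

Current plan cost = 21·4 + 102·13 + 32·12 + 18·2 + 53·14 = €2572.
Optimal plan:
  A→K: 21 × €4 = €84
  B→K: 49 × €13 = €637
  B→M: 53 × €9 = €477
  C→K: 85 × €12 = €1020
  C→L: 18 × €2 = €36
Optimal cost = €2254.
Saving = 2572 − 2254 = €318.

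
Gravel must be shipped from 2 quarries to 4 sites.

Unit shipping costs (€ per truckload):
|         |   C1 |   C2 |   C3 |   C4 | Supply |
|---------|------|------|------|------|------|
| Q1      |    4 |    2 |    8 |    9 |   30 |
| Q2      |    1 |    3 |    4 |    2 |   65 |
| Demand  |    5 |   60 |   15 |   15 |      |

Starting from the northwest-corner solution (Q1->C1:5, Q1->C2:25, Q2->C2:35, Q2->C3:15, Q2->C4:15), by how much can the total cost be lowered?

Current plan cost = 5·4 + 25·2 + 35·3 + 15·4 + 15·2 = €265.
Optimal plan:
  Q1->C2: 30 truckloads
  Q2->C1: 5 truckloads
  Q2->C2: 30 truckloads
  Q2->C3: 15 truckloads
  Q2->C4: 15 truckloads
Optimal cost = €245.
Saving = 265 − 245 = €20.

20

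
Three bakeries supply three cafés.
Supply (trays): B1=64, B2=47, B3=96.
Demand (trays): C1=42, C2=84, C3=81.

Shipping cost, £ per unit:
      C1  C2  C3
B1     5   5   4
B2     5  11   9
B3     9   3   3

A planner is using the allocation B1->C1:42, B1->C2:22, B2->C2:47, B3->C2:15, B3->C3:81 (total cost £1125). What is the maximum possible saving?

Current plan cost = 42·5 + 22·5 + 47·11 + 15·3 + 81·3 = £1125.
Optimal plan:
  B1→C3: 64 × £4 = £256
  B2→C1: 42 × £5 = £210
  B2→C3: 5 × £9 = £45
  B3→C2: 84 × £3 = £252
  B3→C3: 12 × £3 = £36
Optimal cost = £799.
Saving = 1125 − 799 = £326.

326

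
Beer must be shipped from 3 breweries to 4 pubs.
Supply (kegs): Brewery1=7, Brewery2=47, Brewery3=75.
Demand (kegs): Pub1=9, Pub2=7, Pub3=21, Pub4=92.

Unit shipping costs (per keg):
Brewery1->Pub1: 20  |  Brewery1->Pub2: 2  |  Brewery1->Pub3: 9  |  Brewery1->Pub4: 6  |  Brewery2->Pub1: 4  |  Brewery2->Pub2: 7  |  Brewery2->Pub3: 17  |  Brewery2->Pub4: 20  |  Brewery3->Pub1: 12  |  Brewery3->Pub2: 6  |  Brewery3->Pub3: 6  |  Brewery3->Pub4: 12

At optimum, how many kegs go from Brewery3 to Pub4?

54

Optimal shipments:
  Brewery1->Pub4: 7 × 6 = 42
  Brewery2->Pub1: 9 × 4 = 36
  Brewery2->Pub2: 7 × 7 = 49
  Brewery2->Pub4: 31 × 20 = 620
  Brewery3->Pub3: 21 × 6 = 126
  Brewery3->Pub4: 54 × 12 = 648
Total cost = 1521.
So Brewery3→Pub4 carries 54 kegs.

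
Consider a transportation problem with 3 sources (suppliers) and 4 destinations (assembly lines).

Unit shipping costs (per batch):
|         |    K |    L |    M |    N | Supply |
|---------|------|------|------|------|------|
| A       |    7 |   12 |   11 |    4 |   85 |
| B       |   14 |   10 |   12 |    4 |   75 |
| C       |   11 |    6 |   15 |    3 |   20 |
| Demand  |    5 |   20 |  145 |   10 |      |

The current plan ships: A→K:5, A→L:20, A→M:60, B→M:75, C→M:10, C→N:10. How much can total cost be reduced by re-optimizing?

Current plan cost = 5·7 + 20·12 + 60·11 + 75·12 + 10·15 + 10·3 = 2015.
Optimal plan:
  A->K: 5 batches
  A->M: 80 batches
  B->M: 65 batches
  B->N: 10 batches
  C->L: 20 batches
Optimal cost = 1855.
Saving = 2015 − 1855 = 160.

160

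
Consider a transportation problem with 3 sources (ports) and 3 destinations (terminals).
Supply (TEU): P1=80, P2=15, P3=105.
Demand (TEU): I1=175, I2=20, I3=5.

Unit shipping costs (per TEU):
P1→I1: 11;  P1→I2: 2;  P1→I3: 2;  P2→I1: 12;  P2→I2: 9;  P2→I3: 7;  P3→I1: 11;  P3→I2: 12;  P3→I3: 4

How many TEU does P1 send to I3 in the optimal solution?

Optimal shipments:
  P1–I1: 55 × 11 = 605
  P1–I2: 20 × 2 = 40
  P1–I3: 5 × 2 = 10
  P2–I1: 15 × 12 = 180
  P3–I1: 105 × 11 = 1155
Total cost = 1990.
So P1→I3 carries 5 TEU.

5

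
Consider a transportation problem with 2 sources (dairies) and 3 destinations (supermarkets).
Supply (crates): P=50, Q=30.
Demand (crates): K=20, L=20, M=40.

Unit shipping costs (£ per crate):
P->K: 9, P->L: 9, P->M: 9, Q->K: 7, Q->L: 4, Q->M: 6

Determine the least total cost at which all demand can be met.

590

One minimum-cost allocation:
  P–K: 20 crates
  P–M: 30 crates
  Q–L: 20 crates
  Q–M: 10 crates
Total cost = £590.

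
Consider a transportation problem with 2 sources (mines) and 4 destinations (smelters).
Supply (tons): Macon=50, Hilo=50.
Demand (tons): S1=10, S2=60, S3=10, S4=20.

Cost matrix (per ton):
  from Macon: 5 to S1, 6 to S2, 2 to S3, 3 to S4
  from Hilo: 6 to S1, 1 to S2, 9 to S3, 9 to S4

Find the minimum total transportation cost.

Optimal allocation:
  Macon–S1: 10 × 5 = 50
  Macon–S2: 10 × 6 = 60
  Macon–S3: 10 × 2 = 20
  Macon–S4: 20 × 3 = 60
  Hilo–S2: 50 × 1 = 50
Total = 50 + 60 + 20 + 60 + 50 = 240.
(Supply check: Macon ships 50; Hilo ships 50.)

240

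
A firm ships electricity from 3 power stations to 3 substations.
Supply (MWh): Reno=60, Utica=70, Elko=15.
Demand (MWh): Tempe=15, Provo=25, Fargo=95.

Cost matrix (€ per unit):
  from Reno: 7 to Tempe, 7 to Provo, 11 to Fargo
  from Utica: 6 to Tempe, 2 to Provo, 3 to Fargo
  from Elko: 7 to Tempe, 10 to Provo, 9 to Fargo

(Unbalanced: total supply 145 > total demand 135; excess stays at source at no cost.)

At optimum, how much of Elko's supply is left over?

Minimum-cost shipments:
  Reno->Tempe: 15 × €7 = €105
  Reno->Provo: 25 × €7 = €175
  Reno->Fargo: 10 × €11 = €110
  Utica->Fargo: 70 × €3 = €210
  Elko->Fargo: 15 × €9 = €135
Total cost = €735.
Elko ships 15 of its 15, leaving 0.

0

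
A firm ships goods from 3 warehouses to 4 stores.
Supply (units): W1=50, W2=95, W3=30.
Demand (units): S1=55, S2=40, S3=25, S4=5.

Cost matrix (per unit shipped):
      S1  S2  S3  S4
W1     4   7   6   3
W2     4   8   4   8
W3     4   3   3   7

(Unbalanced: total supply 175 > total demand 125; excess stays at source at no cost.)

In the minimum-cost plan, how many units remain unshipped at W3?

0

An optimal plan:
  W1–S2: 10 × 7 = 70
  W1–S4: 5 × 3 = 15
  W2–S1: 55 × 4 = 220
  W2–S3: 25 × 4 = 100
  W3–S2: 30 × 3 = 90
Total cost = 495.
W3 ships 30 of its 30, leaving 0.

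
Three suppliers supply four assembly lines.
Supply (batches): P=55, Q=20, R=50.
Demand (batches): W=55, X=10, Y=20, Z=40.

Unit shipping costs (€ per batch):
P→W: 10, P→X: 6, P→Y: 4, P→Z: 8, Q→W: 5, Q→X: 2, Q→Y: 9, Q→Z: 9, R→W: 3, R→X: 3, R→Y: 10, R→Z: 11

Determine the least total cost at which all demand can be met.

An optimal shipping plan:
  P→Y: 20 × €4 = €80
  P→Z: 35 × €8 = €280
  Q→W: 5 × €5 = €25
  Q→X: 10 × €2 = €20
  Q→Z: 5 × €9 = €45
  R→W: 50 × €3 = €150
Total = 80 + 280 + 25 + 20 + 45 + 150 = €600.

600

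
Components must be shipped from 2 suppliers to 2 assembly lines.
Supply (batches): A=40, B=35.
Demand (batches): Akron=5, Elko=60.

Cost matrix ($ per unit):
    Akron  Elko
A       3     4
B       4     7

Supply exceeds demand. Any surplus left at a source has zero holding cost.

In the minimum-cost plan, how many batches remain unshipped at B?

An optimal plan:
  A->Elko: 40 × $4 = $160
  B->Akron: 5 × $4 = $20
  B->Elko: 20 × $7 = $140
Total cost = $320.
B ships 25 of its 35, leaving 10.

10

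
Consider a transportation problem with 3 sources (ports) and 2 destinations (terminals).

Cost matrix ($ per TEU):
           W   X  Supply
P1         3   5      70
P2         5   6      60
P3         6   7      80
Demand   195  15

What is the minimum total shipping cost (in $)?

Optimal allocation:
  P1→W: 70 × $3 = $210
  P2→W: 60 × $5 = $300
  P3→W: 65 × $6 = $390
  P3→X: 15 × $7 = $105
Total = 210 + 300 + 390 + 105 = $1005.

1005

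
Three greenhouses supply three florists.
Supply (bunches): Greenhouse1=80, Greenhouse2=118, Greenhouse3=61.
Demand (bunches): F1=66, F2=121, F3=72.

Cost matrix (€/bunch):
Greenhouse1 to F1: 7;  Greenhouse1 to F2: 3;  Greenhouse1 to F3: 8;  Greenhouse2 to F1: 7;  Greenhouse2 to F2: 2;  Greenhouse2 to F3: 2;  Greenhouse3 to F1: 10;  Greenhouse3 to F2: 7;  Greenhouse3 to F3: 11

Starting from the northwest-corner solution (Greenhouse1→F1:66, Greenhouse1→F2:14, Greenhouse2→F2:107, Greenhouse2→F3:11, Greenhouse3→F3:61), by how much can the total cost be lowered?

Current plan cost = 66·7 + 14·3 + 107·2 + 11·2 + 61·11 = €1411.
Optimal plan:
  Greenhouse1->F1: 5 × €7 = €35
  Greenhouse1->F2: 75 × €3 = €225
  Greenhouse2->F2: 46 × €2 = €92
  Greenhouse2->F3: 72 × €2 = €144
  Greenhouse3->F1: 61 × €10 = €610
Optimal cost = €1106.
Saving = 1411 − 1106 = €305.

305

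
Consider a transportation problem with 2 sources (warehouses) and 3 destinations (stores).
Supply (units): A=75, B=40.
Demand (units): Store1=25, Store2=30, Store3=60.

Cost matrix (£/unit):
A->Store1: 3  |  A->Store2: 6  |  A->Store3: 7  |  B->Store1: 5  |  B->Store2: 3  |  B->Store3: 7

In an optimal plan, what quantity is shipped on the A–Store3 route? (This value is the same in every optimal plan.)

Solving gives:
  A→Store1: 25 × £3 = £75
  A→Store3: 50 × £7 = £350
  B→Store2: 30 × £3 = £90
  B→Store3: 10 × £7 = £70
Total cost = £585.
So A→Store3 carries 50 units.

50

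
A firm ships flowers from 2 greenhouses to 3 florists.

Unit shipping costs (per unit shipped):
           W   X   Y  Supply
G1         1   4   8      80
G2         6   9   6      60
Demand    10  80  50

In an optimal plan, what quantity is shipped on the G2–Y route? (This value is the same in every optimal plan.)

50

Optimal shipments:
  G1->W: 10 × 1 = 10
  G1->X: 70 × 4 = 280
  G2->X: 10 × 9 = 90
  G2->Y: 50 × 6 = 300
Total cost = 680.
So G2→Y carries 50 bunches.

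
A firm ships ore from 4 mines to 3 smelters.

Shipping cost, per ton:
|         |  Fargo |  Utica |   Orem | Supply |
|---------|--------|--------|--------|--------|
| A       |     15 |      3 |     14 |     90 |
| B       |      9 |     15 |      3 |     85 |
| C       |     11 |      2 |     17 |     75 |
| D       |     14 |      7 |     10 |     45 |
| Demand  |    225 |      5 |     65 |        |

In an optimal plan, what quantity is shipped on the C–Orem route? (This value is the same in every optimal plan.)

Optimal shipments:
  A→Fargo: 85 × 15 = 1275
  A→Utica: 5 × 3 = 15
  B→Fargo: 20 × 9 = 180
  B→Orem: 65 × 3 = 195
  C→Fargo: 75 × 11 = 825
  D→Fargo: 45 × 14 = 630
Total cost = 3120.
The route C→Orem is not used.

0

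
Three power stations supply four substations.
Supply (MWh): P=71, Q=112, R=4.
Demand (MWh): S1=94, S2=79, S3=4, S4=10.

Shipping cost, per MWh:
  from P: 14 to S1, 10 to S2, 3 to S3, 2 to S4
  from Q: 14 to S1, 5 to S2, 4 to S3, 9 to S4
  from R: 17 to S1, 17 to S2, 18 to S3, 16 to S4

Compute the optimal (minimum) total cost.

1755

One minimum-cost allocation:
  P→S1: 57 × 14 = 798
  P→S3: 4 × 3 = 12
  P→S4: 10 × 2 = 20
  Q→S1: 33 × 14 = 462
  Q→S2: 79 × 5 = 395
  R→S1: 4 × 17 = 68
Total = 798 + 12 + 20 + 462 + 395 + 68 = 1755.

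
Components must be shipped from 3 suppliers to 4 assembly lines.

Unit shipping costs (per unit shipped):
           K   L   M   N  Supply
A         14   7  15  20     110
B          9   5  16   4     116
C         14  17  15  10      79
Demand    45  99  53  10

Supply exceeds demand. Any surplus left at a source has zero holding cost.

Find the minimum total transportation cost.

A cheapest plan:
  A–L: 38 × 7 = 266
  A–M: 53 × 15 = 795
  B–K: 45 × 9 = 405
  B–L: 61 × 5 = 305
  B–N: 10 × 4 = 40
Total = 266 + 795 + 405 + 305 + 40 = 1811.
(Supply check: A ships 91; B ships 116; C ships 0.)

1811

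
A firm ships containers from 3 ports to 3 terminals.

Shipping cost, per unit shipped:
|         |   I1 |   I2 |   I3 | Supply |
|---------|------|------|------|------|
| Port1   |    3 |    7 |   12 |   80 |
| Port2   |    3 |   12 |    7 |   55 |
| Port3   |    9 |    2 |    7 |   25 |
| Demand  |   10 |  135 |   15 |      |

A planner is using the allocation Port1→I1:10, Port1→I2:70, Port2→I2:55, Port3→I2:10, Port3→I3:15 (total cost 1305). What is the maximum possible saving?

Current plan cost = 10·3 + 70·7 + 55·12 + 10·2 + 15·7 = 1305.
Optimal plan:
  Port1→I2: 80 × 7 = 560
  Port2→I1: 10 × 3 = 30
  Port2→I2: 30 × 12 = 360
  Port2→I3: 15 × 7 = 105
  Port3→I2: 25 × 2 = 50
Optimal cost = 1105.
Saving = 1305 − 1105 = 200.

200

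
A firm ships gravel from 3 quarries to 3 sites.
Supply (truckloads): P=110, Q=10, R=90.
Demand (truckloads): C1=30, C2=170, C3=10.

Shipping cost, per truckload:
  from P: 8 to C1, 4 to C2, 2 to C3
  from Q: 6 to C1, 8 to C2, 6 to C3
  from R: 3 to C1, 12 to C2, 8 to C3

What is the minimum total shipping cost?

1290

One minimum-cost allocation:
  P to C2: 110 × 4 = 440
  Q to C2: 10 × 8 = 80
  R to C1: 30 × 3 = 90
  R to C2: 50 × 12 = 600
  R to C3: 10 × 8 = 80
Total = 440 + 80 + 90 + 600 + 80 = 1290.
(Supply check: P ships 110; Q ships 10; R ships 90.)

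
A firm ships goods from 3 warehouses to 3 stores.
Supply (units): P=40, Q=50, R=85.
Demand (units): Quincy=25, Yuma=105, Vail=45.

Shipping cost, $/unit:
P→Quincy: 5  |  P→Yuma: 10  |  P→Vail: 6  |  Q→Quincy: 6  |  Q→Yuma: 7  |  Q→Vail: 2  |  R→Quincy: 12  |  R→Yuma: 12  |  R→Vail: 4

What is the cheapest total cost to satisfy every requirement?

A cheapest plan:
  P to Quincy: 25 × $5 = $125
  P to Yuma: 15 × $10 = $150
  Q to Yuma: 50 × $7 = $350
  R to Yuma: 40 × $12 = $480
  R to Vail: 45 × $4 = $180
Total = 125 + 150 + 350 + 480 + 180 = $1285.
(Supply check: P ships 40; Q ships 50; R ships 85.)

1285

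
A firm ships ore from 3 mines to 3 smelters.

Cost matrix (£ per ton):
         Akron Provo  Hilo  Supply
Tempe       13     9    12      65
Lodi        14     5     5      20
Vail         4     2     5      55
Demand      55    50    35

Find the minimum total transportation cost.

One minimum-cost allocation:
  Tempe to Provo: 50 × £9 = £450
  Tempe to Hilo: 15 × £12 = £180
  Lodi to Hilo: 20 × £5 = £100
  Vail to Akron: 55 × £4 = £220
Total = 450 + 180 + 100 + 220 = £950.

950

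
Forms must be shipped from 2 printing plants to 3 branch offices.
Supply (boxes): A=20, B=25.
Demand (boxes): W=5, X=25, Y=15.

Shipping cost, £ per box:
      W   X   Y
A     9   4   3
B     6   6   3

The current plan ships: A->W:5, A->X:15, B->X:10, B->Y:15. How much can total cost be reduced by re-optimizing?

Current plan cost = 5·9 + 15·4 + 10·6 + 15·3 = £210.
Optimal plan:
  A->X: 20 boxes
  B->W: 5 boxes
  B->X: 5 boxes
  B->Y: 15 boxes
Optimal cost = £185.
Saving = 210 − 185 = £25.

25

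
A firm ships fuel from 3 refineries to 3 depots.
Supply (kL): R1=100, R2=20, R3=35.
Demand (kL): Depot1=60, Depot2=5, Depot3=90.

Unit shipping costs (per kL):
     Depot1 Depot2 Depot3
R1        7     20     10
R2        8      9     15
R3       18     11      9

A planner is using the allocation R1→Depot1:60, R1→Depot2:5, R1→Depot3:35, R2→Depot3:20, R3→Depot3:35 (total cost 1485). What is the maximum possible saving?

140

Current plan cost = 60·7 + 5·20 + 35·10 + 20·15 + 35·9 = 1485.
Optimal plan:
  R1 to Depot1: 45 × 7 = 315
  R1 to Depot3: 55 × 10 = 550
  R2 to Depot1: 15 × 8 = 120
  R2 to Depot2: 5 × 9 = 45
  R3 to Depot3: 35 × 9 = 315
Optimal cost = 1345.
Saving = 1485 − 1345 = 140.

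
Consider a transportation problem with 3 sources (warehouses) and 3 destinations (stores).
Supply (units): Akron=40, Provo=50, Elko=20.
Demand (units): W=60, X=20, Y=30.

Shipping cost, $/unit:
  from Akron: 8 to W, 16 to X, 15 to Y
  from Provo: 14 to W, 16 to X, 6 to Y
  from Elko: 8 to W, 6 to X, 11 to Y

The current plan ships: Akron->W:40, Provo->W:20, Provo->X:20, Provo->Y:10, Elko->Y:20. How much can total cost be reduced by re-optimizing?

300

Current plan cost = 40·8 + 20·14 + 20·16 + 10·6 + 20·11 = $1200.
Optimal plan:
  Akron->W: 40 × $8 = $320
  Provo->W: 20 × $14 = $280
  Provo->Y: 30 × $6 = $180
  Elko->X: 20 × $6 = $120
Optimal cost = $900.
Saving = 1200 − 900 = $300.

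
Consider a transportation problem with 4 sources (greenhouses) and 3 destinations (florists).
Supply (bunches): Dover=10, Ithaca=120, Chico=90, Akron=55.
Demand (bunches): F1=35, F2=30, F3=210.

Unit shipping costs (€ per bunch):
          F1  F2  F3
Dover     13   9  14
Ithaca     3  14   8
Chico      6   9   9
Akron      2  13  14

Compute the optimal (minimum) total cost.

An optimal shipping plan:
  Dover–F2: 10 × €9 = €90
  Ithaca–F3: 120 × €8 = €960
  Chico–F3: 90 × €9 = €810
  Akron–F1: 35 × €2 = €70
  Akron–F2: 20 × €13 = €260
Total = 90 + 960 + 810 + 70 + 260 = €2190.
(Supply check: Dover ships 10; Ithaca ships 120; Chico ships 90; Akron ships 55.)

2190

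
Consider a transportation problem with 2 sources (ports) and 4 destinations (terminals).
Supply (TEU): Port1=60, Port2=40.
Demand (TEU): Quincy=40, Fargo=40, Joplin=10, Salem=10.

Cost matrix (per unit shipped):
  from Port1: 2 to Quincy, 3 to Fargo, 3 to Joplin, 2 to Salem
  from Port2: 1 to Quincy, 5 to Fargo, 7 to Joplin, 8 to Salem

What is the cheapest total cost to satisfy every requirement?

One minimum-cost allocation:
  Port1→Fargo: 40 × 3 = 120
  Port1→Joplin: 10 × 3 = 30
  Port1→Salem: 10 × 2 = 20
  Port2→Quincy: 40 × 1 = 40
Total = 120 + 30 + 20 + 40 = 210.
(Supply check: Port1 ships 60; Port2 ships 40.)

210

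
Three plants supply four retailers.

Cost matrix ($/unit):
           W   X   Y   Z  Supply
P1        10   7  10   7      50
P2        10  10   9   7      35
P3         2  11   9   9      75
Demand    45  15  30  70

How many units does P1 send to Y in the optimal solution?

0

The minimum-cost plan:
  P1 to X: 15 × $7 = $105
  P1 to Z: 35 × $7 = $245
  P2 to Z: 35 × $7 = $245
  P3 to W: 45 × $2 = $90
  P3 to Y: 30 × $9 = $270
Total cost = $955.
The route P1→Y is not used.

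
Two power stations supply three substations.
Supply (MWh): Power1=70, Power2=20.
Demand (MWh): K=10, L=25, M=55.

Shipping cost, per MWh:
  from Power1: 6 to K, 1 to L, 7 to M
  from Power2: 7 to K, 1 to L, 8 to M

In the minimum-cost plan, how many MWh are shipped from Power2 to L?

The minimum-cost plan:
  Power1 to K: 10 × 6 = 60
  Power1 to L: 5 × 1 = 5
  Power1 to M: 55 × 7 = 385
  Power2 to L: 20 × 1 = 20
Total cost = 470.
So Power2→L carries 20 MWh.

20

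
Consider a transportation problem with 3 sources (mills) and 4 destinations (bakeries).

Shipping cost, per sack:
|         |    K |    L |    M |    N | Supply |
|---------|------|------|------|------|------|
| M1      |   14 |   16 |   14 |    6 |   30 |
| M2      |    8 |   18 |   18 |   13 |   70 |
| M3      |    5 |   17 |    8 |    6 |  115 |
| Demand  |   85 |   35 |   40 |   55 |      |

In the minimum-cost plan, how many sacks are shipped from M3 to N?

Solving gives:
  M1→N: 30 × 6 = 180
  M2→K: 35 × 8 = 280
  M2→L: 35 × 18 = 630
  M3→K: 50 × 5 = 250
  M3→M: 40 × 8 = 320
  M3→N: 25 × 6 = 150
Total cost = 1810.
So M3→N carries 25 sacks.

25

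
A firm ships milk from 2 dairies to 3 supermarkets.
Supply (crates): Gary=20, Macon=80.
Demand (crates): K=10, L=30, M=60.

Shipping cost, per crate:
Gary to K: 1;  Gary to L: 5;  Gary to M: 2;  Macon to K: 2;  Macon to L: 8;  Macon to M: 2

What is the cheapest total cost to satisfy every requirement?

320

Optimal allocation:
  Gary->L: 20 × 5 = 100
  Macon->K: 10 × 2 = 20
  Macon->L: 10 × 8 = 80
  Macon->M: 60 × 2 = 120
Total = 100 + 20 + 80 + 120 = 320.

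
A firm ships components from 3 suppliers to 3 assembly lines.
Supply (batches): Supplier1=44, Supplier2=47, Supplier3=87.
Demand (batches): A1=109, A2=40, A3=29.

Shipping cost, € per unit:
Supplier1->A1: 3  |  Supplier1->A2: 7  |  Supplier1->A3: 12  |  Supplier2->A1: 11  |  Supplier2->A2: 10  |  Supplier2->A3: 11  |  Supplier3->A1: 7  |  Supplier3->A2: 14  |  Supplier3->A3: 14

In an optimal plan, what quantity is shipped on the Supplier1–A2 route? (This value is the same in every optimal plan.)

Solving gives:
  Supplier1–A1: 22 batches
  Supplier1–A2: 22 batches
  Supplier2–A2: 18 batches
  Supplier2–A3: 29 batches
  Supplier3–A1: 87 batches
Total cost = €1328.
So Supplier1→A2 carries 22 batches.

22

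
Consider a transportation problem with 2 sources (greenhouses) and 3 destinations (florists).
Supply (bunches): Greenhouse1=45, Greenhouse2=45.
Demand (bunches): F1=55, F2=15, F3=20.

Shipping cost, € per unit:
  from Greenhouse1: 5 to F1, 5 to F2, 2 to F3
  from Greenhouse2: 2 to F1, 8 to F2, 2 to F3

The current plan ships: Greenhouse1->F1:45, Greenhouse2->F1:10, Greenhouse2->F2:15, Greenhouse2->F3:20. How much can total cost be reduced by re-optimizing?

Current plan cost = 45·5 + 10·2 + 15·8 + 20·2 = €405.
Optimal plan:
  Greenhouse1->F1: 10 × €5 = €50
  Greenhouse1->F2: 15 × €5 = €75
  Greenhouse1->F3: 20 × €2 = €40
  Greenhouse2->F1: 45 × €2 = €90
Optimal cost = €255.
Saving = 405 − 255 = €150.

150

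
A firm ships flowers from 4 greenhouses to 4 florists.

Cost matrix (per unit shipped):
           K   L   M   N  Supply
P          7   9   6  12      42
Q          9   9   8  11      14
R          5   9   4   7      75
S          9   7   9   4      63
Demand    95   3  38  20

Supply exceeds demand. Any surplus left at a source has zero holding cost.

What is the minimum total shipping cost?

876

Optimal allocation:
  P->K: 42 × 7 = 294
  R->K: 37 × 5 = 185
  R->M: 38 × 4 = 152
  S->K: 16 × 9 = 144
  S->L: 3 × 7 = 21
  S->N: 20 × 4 = 80
Total = 294 + 185 + 152 + 144 + 21 + 80 = 876.
(Supply check: P ships 42; Q ships 0; R ships 75; S ships 39.)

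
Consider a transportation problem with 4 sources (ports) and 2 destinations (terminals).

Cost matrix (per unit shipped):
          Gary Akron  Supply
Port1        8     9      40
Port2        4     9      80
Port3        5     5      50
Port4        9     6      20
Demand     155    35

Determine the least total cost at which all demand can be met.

1010

An optimal shipping plan:
  Port1–Gary: 40 × 8 = 320
  Port2–Gary: 80 × 4 = 320
  Port3–Gary: 35 × 5 = 175
  Port3–Akron: 15 × 5 = 75
  Port4–Akron: 20 × 6 = 120
Total = 320 + 320 + 175 + 75 + 120 = 1010.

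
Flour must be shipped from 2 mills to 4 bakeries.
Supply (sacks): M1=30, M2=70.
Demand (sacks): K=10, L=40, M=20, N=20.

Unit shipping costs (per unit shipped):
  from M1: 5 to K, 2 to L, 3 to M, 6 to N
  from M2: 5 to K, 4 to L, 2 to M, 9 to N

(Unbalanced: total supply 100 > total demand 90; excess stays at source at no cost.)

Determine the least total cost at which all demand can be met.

An optimal shipping plan:
  M1–L: 10 × 2 = 20
  M1–N: 20 × 6 = 120
  M2–K: 10 × 5 = 50
  M2–L: 30 × 4 = 120
  M2–M: 20 × 2 = 40
Total = 20 + 120 + 50 + 120 + 40 = 350.

350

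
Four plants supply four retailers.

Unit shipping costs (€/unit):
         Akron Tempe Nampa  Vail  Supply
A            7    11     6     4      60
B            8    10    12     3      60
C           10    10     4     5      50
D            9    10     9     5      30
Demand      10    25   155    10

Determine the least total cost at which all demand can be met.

1370

A cheapest plan:
  A->Nampa: 60 × €6 = €360
  B->Akron: 10 × €8 = €80
  B->Tempe: 25 × €10 = €250
  B->Nampa: 15 × €12 = €180
  B->Vail: 10 × €3 = €30
  C->Nampa: 50 × €4 = €200
  D->Nampa: 30 × €9 = €270
Total = 360 + 80 + 250 + 180 + 30 + 200 + 270 = €1370.
(Supply check: A ships 60; B ships 60; C ships 50; D ships 30.)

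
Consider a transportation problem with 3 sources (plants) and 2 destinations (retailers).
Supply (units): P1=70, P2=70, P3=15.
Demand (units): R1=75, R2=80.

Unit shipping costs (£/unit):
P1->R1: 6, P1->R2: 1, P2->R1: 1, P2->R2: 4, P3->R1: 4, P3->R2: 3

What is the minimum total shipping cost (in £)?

One minimum-cost allocation:
  P1->R2: 70 × £1 = £70
  P2->R1: 70 × £1 = £70
  P3->R1: 5 × £4 = £20
  P3->R2: 10 × £3 = £30
Total = 70 + 70 + 20 + 30 = £190.
(Supply check: P1 ships 70; P2 ships 70; P3 ships 15.)

190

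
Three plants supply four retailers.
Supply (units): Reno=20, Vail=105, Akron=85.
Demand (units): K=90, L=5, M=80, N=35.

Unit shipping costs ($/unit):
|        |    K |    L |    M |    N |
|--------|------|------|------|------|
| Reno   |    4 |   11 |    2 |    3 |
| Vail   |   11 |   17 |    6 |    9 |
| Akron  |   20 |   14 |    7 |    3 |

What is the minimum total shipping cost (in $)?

1550

Optimal allocation:
  Reno to K: 20 × $4 = $80
  Vail to K: 70 × $11 = $770
  Vail to M: 35 × $6 = $210
  Akron to L: 5 × $14 = $70
  Akron to M: 45 × $7 = $315
  Akron to N: 35 × $3 = $105
Total = 80 + 770 + 210 + 70 + 315 + 105 = $1550.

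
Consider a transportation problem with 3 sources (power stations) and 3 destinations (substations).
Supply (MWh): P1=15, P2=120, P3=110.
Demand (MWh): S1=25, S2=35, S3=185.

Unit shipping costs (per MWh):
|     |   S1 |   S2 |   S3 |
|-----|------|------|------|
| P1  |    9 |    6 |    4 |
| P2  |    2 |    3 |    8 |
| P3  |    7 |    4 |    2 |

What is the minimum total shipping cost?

Optimal allocation:
  P1->S3: 15 × 4 = 60
  P2->S1: 25 × 2 = 50
  P2->S2: 35 × 3 = 105
  P2->S3: 60 × 8 = 480
  P3->S3: 110 × 2 = 220
Total = 60 + 50 + 105 + 480 + 220 = 915.
(Supply check: P1 ships 15; P2 ships 120; P3 ships 110.)

915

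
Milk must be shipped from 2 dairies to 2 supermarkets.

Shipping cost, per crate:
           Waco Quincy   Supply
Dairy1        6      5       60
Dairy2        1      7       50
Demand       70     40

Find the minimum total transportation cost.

One minimum-cost allocation:
  Dairy1→Waco: 20 crates
  Dairy1→Quincy: 40 crates
  Dairy2→Waco: 50 crates
Total cost = 370.

370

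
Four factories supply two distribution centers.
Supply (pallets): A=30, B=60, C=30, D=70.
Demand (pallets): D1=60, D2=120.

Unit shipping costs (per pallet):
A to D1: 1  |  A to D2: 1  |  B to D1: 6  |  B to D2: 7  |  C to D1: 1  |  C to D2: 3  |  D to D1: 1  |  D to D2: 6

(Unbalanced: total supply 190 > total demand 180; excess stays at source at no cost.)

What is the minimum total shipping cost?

590

An optimal shipping plan:
  A->D2: 30 × 1 = 30
  B->D2: 50 × 7 = 350
  C->D2: 30 × 3 = 90
  D->D1: 60 × 1 = 60
  D->D2: 10 × 6 = 60
Total = 30 + 350 + 90 + 60 + 60 = 590.
(Supply check: A ships 30; B ships 50; C ships 30; D ships 70.)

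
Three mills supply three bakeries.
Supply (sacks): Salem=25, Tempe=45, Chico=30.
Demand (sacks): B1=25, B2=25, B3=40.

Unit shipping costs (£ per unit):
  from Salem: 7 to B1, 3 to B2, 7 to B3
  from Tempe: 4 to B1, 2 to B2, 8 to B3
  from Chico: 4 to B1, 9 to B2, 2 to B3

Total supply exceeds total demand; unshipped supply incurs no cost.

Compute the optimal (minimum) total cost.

A cheapest plan:
  Salem→B2: 5 × £3 = £15
  Salem→B3: 10 × £7 = £70
  Tempe→B1: 25 × £4 = £100
  Tempe→B2: 20 × £2 = £40
  Chico→B3: 30 × £2 = £60
Total = 15 + 70 + 100 + 40 + 60 = £285.

285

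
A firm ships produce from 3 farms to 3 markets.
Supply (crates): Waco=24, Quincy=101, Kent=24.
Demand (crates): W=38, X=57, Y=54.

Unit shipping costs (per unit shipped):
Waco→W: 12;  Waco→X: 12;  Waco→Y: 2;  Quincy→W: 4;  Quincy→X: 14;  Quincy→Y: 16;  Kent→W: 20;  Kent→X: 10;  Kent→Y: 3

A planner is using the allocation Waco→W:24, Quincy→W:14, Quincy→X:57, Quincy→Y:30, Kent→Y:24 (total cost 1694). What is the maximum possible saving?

528

Current plan cost = 24·12 + 14·4 + 57·14 + 30·16 + 24·3 = 1694.
Optimal plan:
  Waco->Y: 24 × 2 = 48
  Quincy->W: 38 × 4 = 152
  Quincy->X: 57 × 14 = 798
  Quincy->Y: 6 × 16 = 96
  Kent->Y: 24 × 3 = 72
Optimal cost = 1166.
Saving = 1694 − 1166 = 528.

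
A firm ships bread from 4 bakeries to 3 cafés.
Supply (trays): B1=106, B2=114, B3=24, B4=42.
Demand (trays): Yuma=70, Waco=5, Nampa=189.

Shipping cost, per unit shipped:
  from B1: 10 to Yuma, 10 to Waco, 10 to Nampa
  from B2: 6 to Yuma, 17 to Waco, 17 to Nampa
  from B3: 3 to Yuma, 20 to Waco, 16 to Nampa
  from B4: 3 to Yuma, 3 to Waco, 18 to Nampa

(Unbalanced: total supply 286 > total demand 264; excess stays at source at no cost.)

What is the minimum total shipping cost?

2723

Optimal allocation:
  B1->Nampa: 106 trays
  B2->Yuma: 9 trays
  B2->Nampa: 83 trays
  B3->Yuma: 24 trays
  B4->Yuma: 37 trays
  B4->Waco: 5 trays
Total cost = 2723.
(Supply check: B1 ships 106; B2 ships 92; B3 ships 24; B4 ships 42.)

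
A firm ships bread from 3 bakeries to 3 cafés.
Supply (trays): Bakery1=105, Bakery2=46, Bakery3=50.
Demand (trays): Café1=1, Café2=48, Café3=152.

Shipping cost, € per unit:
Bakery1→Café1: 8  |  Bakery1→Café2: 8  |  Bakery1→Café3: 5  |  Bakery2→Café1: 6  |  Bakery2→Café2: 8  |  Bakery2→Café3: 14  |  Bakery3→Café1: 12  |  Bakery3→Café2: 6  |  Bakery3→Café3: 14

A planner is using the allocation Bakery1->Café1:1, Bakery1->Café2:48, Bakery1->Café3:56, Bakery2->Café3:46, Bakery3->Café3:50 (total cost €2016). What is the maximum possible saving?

539

Current plan cost = 1·8 + 48·8 + 56·5 + 46·14 + 50·14 = €2016.
Optimal plan:
  Bakery1->Café3: 105 × €5 = €525
  Bakery2->Café1: 1 × €6 = €6
  Bakery2->Café3: 45 × €14 = €630
  Bakery3->Café2: 48 × €6 = €288
  Bakery3->Café3: 2 × €14 = €28
Optimal cost = €1477.
Saving = 2016 − 1477 = €539.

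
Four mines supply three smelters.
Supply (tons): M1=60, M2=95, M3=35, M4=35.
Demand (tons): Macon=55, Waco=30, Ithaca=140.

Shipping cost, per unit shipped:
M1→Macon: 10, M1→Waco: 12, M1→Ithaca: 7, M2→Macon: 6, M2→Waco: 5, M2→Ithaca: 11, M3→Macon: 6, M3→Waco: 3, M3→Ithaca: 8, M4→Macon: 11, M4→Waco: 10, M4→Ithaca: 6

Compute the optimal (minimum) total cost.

Optimal allocation:
  M1 to Ithaca: 60 × 7 = 420
  M2 to Macon: 55 × 6 = 330
  M2 to Waco: 30 × 5 = 150
  M2 to Ithaca: 10 × 11 = 110
  M3 to Ithaca: 35 × 8 = 280
  M4 to Ithaca: 35 × 6 = 210
Total = 420 + 330 + 150 + 110 + 280 + 210 = 1500.

1500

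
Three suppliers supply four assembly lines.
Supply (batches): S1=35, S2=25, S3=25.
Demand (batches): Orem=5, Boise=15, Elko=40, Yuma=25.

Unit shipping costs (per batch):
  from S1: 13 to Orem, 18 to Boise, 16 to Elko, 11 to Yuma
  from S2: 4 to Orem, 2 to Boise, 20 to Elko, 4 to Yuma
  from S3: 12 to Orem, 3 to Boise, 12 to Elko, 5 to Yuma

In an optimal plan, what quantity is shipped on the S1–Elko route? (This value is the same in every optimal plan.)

Solving gives:
  S1→Elko: 35 × 16 = 560
  S2→Orem: 5 × 4 = 20
  S2→Boise: 15 × 2 = 30
  S2→Yuma: 5 × 4 = 20
  S3→Elko: 5 × 12 = 60
  S3→Yuma: 20 × 5 = 100
Total cost = 790.
So S1→Elko carries 35 batches.

35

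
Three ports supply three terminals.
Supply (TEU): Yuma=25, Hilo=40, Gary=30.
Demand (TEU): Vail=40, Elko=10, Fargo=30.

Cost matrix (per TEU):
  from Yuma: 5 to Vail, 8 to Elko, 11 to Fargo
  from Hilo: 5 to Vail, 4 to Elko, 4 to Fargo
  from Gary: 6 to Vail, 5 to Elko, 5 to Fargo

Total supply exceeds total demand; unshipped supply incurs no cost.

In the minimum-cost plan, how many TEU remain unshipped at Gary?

15

Minimum-cost shipments:
  Yuma→Vail: 25 × 5 = 125
  Hilo→Vail: 15 × 5 = 75
  Hilo→Elko: 10 × 4 = 40
  Hilo→Fargo: 15 × 4 = 60
  Gary→Fargo: 15 × 5 = 75
Total cost = 375.
Gary ships 15 of its 30, leaving 15.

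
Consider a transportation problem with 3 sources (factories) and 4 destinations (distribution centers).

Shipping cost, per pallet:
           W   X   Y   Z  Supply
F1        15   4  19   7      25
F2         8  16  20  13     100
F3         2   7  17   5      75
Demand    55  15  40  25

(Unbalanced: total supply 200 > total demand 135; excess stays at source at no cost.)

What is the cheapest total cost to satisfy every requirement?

1100

One minimum-cost allocation:
  F1->X: 15 × 4 = 60
  F1->Y: 5 × 19 = 95
  F1->Z: 5 × 7 = 35
  F2->Y: 35 × 20 = 700
  F3->W: 55 × 2 = 110
  F3->Z: 20 × 5 = 100
Total = 60 + 95 + 35 + 700 + 110 + 100 = 1100.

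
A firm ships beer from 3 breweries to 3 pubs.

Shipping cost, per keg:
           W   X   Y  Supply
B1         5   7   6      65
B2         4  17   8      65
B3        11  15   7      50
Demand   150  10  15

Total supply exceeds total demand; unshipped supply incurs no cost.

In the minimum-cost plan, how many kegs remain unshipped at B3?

5

An optimal plan:
  B1->W: 55 kegs
  B1->X: 10 kegs
  B2->W: 65 kegs
  B3->W: 30 kegs
  B3->Y: 15 kegs
Total cost = 1040.
B3 ships 45 of its 50, leaving 5.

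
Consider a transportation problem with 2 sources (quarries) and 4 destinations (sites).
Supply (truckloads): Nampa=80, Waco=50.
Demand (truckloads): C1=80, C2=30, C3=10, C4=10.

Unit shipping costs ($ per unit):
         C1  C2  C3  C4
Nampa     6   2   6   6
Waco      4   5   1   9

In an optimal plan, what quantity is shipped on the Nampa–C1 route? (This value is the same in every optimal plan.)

40

The minimum-cost plan:
  Nampa→C1: 40 × $6 = $240
  Nampa→C2: 30 × $2 = $60
  Nampa→C4: 10 × $6 = $60
  Waco→C1: 40 × $4 = $160
  Waco→C3: 10 × $1 = $10
Total cost = $530.
So Nampa→C1 carries 40 truckloads.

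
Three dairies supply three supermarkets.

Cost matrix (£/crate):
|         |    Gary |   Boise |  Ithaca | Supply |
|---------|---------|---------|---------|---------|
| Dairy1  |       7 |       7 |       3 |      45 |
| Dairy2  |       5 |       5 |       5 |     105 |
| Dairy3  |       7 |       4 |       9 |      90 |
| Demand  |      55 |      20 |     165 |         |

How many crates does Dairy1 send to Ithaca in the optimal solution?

The minimum-cost plan:
  Dairy1→Ithaca: 45 × £3 = £135
  Dairy2→Ithaca: 105 × £5 = £525
  Dairy3→Gary: 55 × £7 = £385
  Dairy3→Boise: 20 × £4 = £80
  Dairy3→Ithaca: 15 × £9 = £135
Total cost = £1260.
So Dairy1→Ithaca carries 45 crates.

45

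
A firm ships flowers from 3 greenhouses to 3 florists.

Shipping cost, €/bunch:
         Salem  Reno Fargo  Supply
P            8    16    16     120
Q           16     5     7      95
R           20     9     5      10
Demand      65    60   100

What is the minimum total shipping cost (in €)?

1995

Optimal allocation:
  P→Salem: 65 × €8 = €520
  P→Fargo: 55 × €16 = €880
  Q→Reno: 60 × €5 = €300
  Q→Fargo: 35 × €7 = €245
  R→Fargo: 10 × €5 = €50
Total = 520 + 880 + 300 + 245 + 50 = €1995.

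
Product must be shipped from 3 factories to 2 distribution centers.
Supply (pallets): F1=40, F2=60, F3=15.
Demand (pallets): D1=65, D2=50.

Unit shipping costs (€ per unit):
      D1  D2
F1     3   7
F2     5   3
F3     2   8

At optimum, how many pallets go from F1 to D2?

Optimal shipments:
  F1→D1: 40 × €3 = €120
  F2→D1: 10 × €5 = €50
  F2→D2: 50 × €3 = €150
  F3→D1: 15 × €2 = €30
Total cost = €350.
The route F1→D2 is not used.

0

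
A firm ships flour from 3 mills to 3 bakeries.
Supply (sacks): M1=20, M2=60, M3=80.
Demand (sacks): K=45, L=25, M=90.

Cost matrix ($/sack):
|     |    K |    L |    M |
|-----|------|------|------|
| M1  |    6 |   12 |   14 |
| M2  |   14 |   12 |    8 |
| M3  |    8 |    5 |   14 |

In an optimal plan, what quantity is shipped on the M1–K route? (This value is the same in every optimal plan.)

20

Optimal shipments:
  M1→K: 20 × $6 = $120
  M2→M: 60 × $8 = $480
  M3→K: 25 × $8 = $200
  M3→L: 25 × $5 = $125
  M3→M: 30 × $14 = $420
Total cost = $1345.
So M1→K carries 20 sacks.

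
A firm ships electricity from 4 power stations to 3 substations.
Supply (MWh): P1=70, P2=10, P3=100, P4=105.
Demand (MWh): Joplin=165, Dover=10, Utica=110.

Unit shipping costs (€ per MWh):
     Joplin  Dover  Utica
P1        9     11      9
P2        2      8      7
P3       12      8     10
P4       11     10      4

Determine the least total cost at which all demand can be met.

One minimum-cost allocation:
  P1→Joplin: 70 × €9 = €630
  P2→Joplin: 10 × €2 = €20
  P3→Joplin: 85 × €12 = €1020
  P3→Dover: 10 × €8 = €80
  P3→Utica: 5 × €10 = €50
  P4→Utica: 105 × €4 = €420
Total = 630 + 20 + 1020 + 80 + 50 + 420 = €2220.

2220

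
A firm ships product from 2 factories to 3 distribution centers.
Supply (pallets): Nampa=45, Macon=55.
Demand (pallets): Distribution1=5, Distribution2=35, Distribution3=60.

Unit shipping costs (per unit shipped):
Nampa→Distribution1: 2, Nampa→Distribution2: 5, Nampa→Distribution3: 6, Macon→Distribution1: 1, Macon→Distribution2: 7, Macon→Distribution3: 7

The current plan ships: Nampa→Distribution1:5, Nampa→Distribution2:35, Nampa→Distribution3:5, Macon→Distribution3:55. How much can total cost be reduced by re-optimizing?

10

Current plan cost = 5·2 + 35·5 + 5·6 + 55·7 = 600.
Optimal plan:
  Nampa->Distribution2: 35 × 5 = 175
  Nampa->Distribution3: 10 × 6 = 60
  Macon->Distribution1: 5 × 1 = 5
  Macon->Distribution3: 50 × 7 = 350
Optimal cost = 590.
Saving = 600 − 590 = 10.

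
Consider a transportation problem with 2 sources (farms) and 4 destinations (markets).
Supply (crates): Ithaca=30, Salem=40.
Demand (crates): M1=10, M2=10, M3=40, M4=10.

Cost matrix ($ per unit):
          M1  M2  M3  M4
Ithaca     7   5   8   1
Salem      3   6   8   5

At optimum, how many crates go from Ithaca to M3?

10

Solving gives:
  Ithaca->M2: 10 crates
  Ithaca->M3: 10 crates
  Ithaca->M4: 10 crates
  Salem->M1: 10 crates
  Salem->M3: 30 crates
Total cost = $410.
So Ithaca→M3 carries 10 crates.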